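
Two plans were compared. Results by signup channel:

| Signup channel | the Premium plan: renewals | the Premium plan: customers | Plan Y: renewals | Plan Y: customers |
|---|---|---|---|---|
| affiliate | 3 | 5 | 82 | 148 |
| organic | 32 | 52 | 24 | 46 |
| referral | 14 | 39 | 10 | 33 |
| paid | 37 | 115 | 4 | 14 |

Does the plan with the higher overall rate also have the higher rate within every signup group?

Affiliate: the Premium plan 3/5 = 60.0%, Plan Y 82/148 = 55.4% → the Premium plan
Organic: the Premium plan 32/52 = 61.5%, Plan Y 24/46 = 52.2% → the Premium plan
Referral: the Premium plan 14/39 = 35.9%, Plan Y 10/33 = 30.3% → the Premium plan
Paid: the Premium plan 37/115 = 32.2%, Plan Y 4/14 = 28.6% → the Premium plan
Overall: the Premium plan 86/211 = 40.8%, Plan Y 120/241 = 49.8% → Plan Y
The Premium plan wins each signup group but Plan Y wins overall — the comparison reverses. The Premium plan's customers skew toward paid, which has a lower base rate.

No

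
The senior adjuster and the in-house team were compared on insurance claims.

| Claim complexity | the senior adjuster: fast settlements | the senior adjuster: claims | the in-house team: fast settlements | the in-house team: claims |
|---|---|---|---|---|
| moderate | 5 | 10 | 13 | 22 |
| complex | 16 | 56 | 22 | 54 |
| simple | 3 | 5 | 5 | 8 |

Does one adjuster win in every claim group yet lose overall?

No

Moderate: the senior adjuster 5/10 = 50.0%, the in-house team 13/22 = 59.1% → the in-house team
Complex: the senior adjuster 16/56 = 28.6%, the in-house team 22/54 = 40.7% → the in-house team
Simple: the senior adjuster 3/5 = 60.0%, the in-house team 5/8 = 62.5% → the in-house team
Overall: the senior adjuster 24/71 = 33.8%, the in-house team 40/84 = 47.6% → the in-house team
The in-house team wins overall and in every claim group — no reversal.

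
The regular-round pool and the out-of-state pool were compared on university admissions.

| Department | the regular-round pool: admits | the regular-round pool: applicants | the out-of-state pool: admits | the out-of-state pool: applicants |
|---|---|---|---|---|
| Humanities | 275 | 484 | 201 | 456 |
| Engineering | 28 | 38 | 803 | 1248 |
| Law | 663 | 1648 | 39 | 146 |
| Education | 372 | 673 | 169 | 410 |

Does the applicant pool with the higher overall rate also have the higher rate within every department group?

Humanities: the regular-round pool 275/484 = 56.8%, the out-of-state pool 201/456 = 44.1% → the regular-round pool
Engineering: the regular-round pool 28/38 = 73.7%, the out-of-state pool 803/1248 = 64.3% → the regular-round pool
Law: the regular-round pool 663/1648 = 40.2%, the out-of-state pool 39/146 = 26.7% → the regular-round pool
Education: the regular-round pool 372/673 = 55.3%, the out-of-state pool 169/410 = 41.2% → the regular-round pool
Overall: the regular-round pool 1338/2843 = 47.1%, the out-of-state pool 1212/2260 = 53.6% → the out-of-state pool
The regular-round pool wins each department group but the out-of-state pool wins overall — the comparison reverses. The regular-round pool's applicants skew toward Law, which has a lower base rate.

No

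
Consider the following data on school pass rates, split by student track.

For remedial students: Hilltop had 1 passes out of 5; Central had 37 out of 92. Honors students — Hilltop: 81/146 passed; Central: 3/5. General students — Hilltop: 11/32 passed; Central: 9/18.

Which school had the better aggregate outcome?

Remedial: Hilltop 1/5 = 20.0%, Central 37/92 = 40.2% → Central
Honors: Hilltop 81/146 = 55.5%, Central 3/5 = 60.0% → Central
General: Hilltop 11/32 = 34.4%, Central 9/18 = 50.0% → Central
Overall: Hilltop 93/183 = 50.8%, Central 49/115 = 42.6% → Hilltop
(Central wins every student group but Hilltop wins overall — Central's students skew toward the low-rate remedial group.)

Hilltop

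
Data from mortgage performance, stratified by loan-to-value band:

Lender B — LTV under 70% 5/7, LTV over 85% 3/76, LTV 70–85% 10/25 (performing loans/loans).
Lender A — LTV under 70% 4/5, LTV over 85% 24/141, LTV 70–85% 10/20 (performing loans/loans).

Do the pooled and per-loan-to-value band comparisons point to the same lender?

LTV under 70%: Lender B 5/7 = 71.4%, Lender A 4/5 = 80.0% → Lender A
LTV over 85%: Lender B 3/76 = 3.9%, Lender A 24/141 = 17.0% → Lender A
LTV 70–85%: Lender B 10/25 = 40.0%, Lender A 10/20 = 50.0% → Lender A
Overall: Lender B 18/108 = 16.7%, Lender A 38/166 = 22.9% → Lender A
Lender A wins overall and in every loan-to-value group — no reversal.

Yes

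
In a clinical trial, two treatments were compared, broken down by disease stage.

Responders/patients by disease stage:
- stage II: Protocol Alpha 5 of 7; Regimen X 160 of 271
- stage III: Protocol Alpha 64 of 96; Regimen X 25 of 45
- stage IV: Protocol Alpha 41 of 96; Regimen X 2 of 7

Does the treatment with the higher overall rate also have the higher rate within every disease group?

Stage II: Protocol Alpha 5/7 = 71.4%, Regimen X 160/271 = 59.0% → Protocol Alpha
Stage III: Protocol Alpha 64/96 = 66.7%, Regimen X 25/45 = 55.6% → Protocol Alpha
Stage IV: Protocol Alpha 41/96 = 42.7%, Regimen X 2/7 = 28.6% → Protocol Alpha
Overall: Protocol Alpha 110/199 = 55.3%, Regimen X 187/323 = 57.9% → Regimen X
Protocol Alpha wins each disease group but Regimen X wins overall — the comparison reverses. Protocol Alpha's patients skew toward stage IV, which has a lower base rate.

No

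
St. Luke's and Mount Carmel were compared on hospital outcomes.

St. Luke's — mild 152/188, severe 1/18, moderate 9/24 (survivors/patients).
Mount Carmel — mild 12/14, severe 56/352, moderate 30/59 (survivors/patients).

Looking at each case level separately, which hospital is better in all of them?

Mount Carmel

Mild: St. Luke's 152/188 = 80.9%, Mount Carmel 12/14 = 85.7% → Mount Carmel
Severe: St. Luke's 1/18 = 5.6%, Mount Carmel 56/352 = 15.9% → Mount Carmel
Moderate: St. Luke's 9/24 = 37.5%, Mount Carmel 30/59 = 50.8% → Mount Carmel
Mount Carmel has the higher rate in all 3 groups.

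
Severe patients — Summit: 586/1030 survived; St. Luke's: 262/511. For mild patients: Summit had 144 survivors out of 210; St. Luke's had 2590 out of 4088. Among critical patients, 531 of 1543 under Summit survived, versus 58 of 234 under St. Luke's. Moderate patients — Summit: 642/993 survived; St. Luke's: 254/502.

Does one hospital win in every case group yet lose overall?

Yes

Severe: Summit 586/1030 = 56.9%, St. Luke's 262/511 = 51.3% → Summit
Mild: Summit 144/210 = 68.6%, St. Luke's 2590/4088 = 63.4% → Summit
Critical: Summit 531/1543 = 34.4%, St. Luke's 58/234 = 24.8% → Summit
Moderate: Summit 642/993 = 64.7%, St. Luke's 254/502 = 50.6% → Summit
Overall: Summit 1903/3776 = 50.4%, St. Luke's 3164/5335 = 59.3% → St. Luke's
Summit wins each case group but St. Luke's wins overall — the comparison reverses. Summit's patients skew toward critical, which has a lower base rate.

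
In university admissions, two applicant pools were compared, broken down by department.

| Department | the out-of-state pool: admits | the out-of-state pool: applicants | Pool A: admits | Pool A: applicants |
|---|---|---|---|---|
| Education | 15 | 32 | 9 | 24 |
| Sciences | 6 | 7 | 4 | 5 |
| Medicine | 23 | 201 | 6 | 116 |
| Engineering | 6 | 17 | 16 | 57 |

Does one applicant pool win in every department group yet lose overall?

No

Education: the out-of-state pool 15/32 = 46.9%, Pool A 9/24 = 37.5% → the out-of-state pool
Sciences: the out-of-state pool 6/7 = 85.7%, Pool A 4/5 = 80.0% → the out-of-state pool
Medicine: the out-of-state pool 23/201 = 11.4%, Pool A 6/116 = 5.2% → the out-of-state pool
Engineering: the out-of-state pool 6/17 = 35.3%, Pool A 16/57 = 28.1% → the out-of-state pool
Overall: the out-of-state pool 50/257 = 19.5%, Pool A 35/202 = 17.3% → the out-of-state pool
The out-of-state pool wins overall and in every department group — no reversal.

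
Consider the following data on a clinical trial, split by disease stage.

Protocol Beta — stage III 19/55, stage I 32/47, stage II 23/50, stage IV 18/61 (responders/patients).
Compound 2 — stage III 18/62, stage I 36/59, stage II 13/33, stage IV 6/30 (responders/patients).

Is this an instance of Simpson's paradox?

Stage III: Protocol Beta 19/55 = 34.5%, Compound 2 18/62 = 29.0% → Protocol Beta
Stage I: Protocol Beta 32/47 = 68.1%, Compound 2 36/59 = 61.0% → Protocol Beta
Stage II: Protocol Beta 23/50 = 46.0%, Compound 2 13/33 = 39.4% → Protocol Beta
Stage IV: Protocol Beta 18/61 = 29.5%, Compound 2 6/30 = 20.0% → Protocol Beta
Overall: Protocol Beta 92/213 = 43.2%, Compound 2 73/184 = 39.7% → Protocol Beta
Protocol Beta wins overall and in every disease group — no reversal.

No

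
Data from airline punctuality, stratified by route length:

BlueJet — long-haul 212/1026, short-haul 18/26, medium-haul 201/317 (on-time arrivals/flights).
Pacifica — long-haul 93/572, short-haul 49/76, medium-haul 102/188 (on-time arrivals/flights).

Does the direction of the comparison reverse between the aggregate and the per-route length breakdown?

Long-haul: BlueJet 212/1026 = 20.7%, Pacifica 93/572 = 16.3% → BlueJet
Short-haul: BlueJet 18/26 = 69.2%, Pacifica 49/76 = 64.5% → BlueJet
Medium-haul: BlueJet 201/317 = 63.4%, Pacifica 102/188 = 54.3% → BlueJet
Overall: BlueJet 431/1369 = 31.5%, Pacifica 244/836 = 29.2% → BlueJet
BlueJet wins overall and in every route group — no reversal.

No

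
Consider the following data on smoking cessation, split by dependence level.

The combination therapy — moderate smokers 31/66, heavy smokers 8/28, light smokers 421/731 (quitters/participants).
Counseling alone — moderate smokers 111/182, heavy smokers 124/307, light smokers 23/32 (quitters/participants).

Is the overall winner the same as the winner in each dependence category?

Moderate smokers: the combination therapy 31/66 = 47.0%, counseling alone 111/182 = 61.0% → counseling alone
Heavy smokers: the combination therapy 8/28 = 28.6%, counseling alone 124/307 = 40.4% → counseling alone
Light smokers: the combination therapy 421/731 = 57.6%, counseling alone 23/32 = 71.9% → counseling alone
Overall: the combination therapy 460/825 = 55.8%, counseling alone 258/521 = 49.5% → the combination therapy
Counseling alone wins each dependence group but the combination therapy wins overall — the comparison reverses. Counseling alone's participants skew toward heavy smokers, which has a lower base rate.

No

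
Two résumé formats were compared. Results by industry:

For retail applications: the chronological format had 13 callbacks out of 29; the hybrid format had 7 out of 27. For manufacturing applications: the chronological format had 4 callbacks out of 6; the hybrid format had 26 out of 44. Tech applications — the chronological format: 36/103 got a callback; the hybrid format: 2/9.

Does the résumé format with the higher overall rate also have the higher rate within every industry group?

Retail: the chronological format 13/29 = 44.8%, the hybrid format 7/27 = 25.9% → the chronological format
Manufacturing: the chronological format 4/6 = 66.7%, the hybrid format 26/44 = 59.1% → the chronological format
Tech: the chronological format 36/103 = 35.0%, the hybrid format 2/9 = 22.2% → the chronological format
Overall: the chronological format 53/138 = 38.4%, the hybrid format 35/80 = 43.8% → the hybrid format
The chronological format wins each industry group but the hybrid format wins overall — the comparison reverses. The chronological format's applications skew toward tech, which has a lower base rate.

No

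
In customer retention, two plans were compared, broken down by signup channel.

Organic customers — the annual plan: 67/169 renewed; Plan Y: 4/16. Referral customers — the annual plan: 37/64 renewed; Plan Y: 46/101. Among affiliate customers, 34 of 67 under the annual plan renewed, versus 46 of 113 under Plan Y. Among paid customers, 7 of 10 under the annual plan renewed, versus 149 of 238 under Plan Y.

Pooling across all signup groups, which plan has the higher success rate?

Organic: the annual plan 67/169 = 39.6%, Plan Y 4/16 = 25.0% → the annual plan
Referral: the annual plan 37/64 = 57.8%, Plan Y 46/101 = 45.5% → the annual plan
Affiliate: the annual plan 34/67 = 50.7%, Plan Y 46/113 = 40.7% → the annual plan
Paid: the annual plan 7/10 = 70.0%, Plan Y 149/238 = 62.6% → the annual plan
Overall: the annual plan 145/310 = 46.8%, Plan Y 245/468 = 52.4% → Plan Y
(The annual plan wins every signup group but Plan Y wins overall — the annual plan's customers skew toward the low-rate organic group.)

Plan Y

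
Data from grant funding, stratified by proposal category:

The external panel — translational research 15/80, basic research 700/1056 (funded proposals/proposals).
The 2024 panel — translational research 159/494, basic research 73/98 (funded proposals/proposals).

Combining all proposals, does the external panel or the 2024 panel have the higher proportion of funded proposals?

Translational research: the external panel 15/80 = 18.8%, the 2024 panel 159/494 = 32.2% → the 2024 panel
Basic research: the external panel 700/1056 = 66.3%, the 2024 panel 73/98 = 74.5% → the 2024 panel
Overall: the external panel 715/1136 = 62.9%, the 2024 panel 232/592 = 39.2% → the external panel
(The 2024 panel wins every proposal group but the external panel wins overall — the 2024 panel's proposals skew toward the low-rate translational research group.)

the external panel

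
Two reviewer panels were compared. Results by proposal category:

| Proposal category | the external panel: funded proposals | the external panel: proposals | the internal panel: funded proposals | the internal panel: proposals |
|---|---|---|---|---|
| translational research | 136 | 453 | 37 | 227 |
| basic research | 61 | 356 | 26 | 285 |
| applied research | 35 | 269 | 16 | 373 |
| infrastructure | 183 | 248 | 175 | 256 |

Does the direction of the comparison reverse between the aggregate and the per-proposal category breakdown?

No

Translational research: the external panel 136/453 = 30.0%, the internal panel 37/227 = 16.3% → the external panel
Basic research: the external panel 61/356 = 17.1%, the internal panel 26/285 = 9.1% → the external panel
Applied research: the external panel 35/269 = 13.0%, the internal panel 16/373 = 4.3% → the external panel
Infrastructure: the external panel 183/248 = 73.8%, the internal panel 175/256 = 68.4% → the external panel
Overall: the external panel 415/1326 = 31.3%, the internal panel 254/1141 = 22.3% → the external panel
The external panel wins overall and in every proposal group — no reversal.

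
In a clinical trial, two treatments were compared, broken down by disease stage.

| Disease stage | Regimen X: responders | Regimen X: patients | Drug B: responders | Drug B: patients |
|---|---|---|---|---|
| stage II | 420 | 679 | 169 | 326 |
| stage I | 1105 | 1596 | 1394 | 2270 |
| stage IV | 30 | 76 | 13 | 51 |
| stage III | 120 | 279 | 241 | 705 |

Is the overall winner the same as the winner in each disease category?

Yes

Stage II: Regimen X 420/679 = 61.9%, Drug B 169/326 = 51.8% → Regimen X
Stage I: Regimen X 1105/1596 = 69.2%, Drug B 1394/2270 = 61.4% → Regimen X
Stage IV: Regimen X 30/76 = 39.5%, Drug B 13/51 = 25.5% → Regimen X
Stage III: Regimen X 120/279 = 43.0%, Drug B 241/705 = 34.2% → Regimen X
Overall: Regimen X 1675/2630 = 63.7%, Drug B 1817/3352 = 54.2% → Regimen X
Regimen X wins overall and in every disease group — no reversal.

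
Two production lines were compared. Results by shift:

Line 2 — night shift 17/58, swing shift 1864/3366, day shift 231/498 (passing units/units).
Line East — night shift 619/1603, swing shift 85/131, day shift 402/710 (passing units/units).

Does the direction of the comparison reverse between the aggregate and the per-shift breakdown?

Yes

Night shift: Line 2 17/58 = 29.3%, Line East 619/1603 = 38.6% → Line East
Swing shift: Line 2 1864/3366 = 55.4%, Line East 85/131 = 64.9% → Line East
Day shift: Line 2 231/498 = 46.4%, Line East 402/710 = 56.6% → Line East
Overall: Line 2 2112/3922 = 53.9%, Line East 1106/2444 = 45.3% → Line 2
Line East wins each shift group but Line 2 wins overall — the comparison reverses. Line East's units skew toward night shift, which has a lower base rate.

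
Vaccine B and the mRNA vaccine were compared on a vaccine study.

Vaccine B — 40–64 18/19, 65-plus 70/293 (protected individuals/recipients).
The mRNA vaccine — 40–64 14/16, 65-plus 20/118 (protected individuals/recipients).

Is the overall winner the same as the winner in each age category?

40–64: Vaccine B 18/19 = 94.7%, the mRNA vaccine 14/16 = 87.5% → Vaccine B
65-plus: Vaccine B 70/293 = 23.9%, the mRNA vaccine 20/118 = 16.9% → Vaccine B
Overall: Vaccine B 88/312 = 28.2%, the mRNA vaccine 34/134 = 25.4% → Vaccine B
Vaccine B wins overall and in every age group — no reversal.

Yes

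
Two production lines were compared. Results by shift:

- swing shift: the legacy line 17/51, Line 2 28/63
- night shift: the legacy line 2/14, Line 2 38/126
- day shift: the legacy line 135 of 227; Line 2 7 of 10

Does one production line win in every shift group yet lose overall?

Yes

Swing shift: the legacy line 17/51 = 33.3%, Line 2 28/63 = 44.4% → Line 2
Night shift: the legacy line 2/14 = 14.3%, Line 2 38/126 = 30.2% → Line 2
Day shift: the legacy line 135/227 = 59.5%, Line 2 7/10 = 70.0% → Line 2
Overall: the legacy line 154/292 = 52.7%, Line 2 73/199 = 36.7% → the legacy line
Line 2 wins each shift group but the legacy line wins overall — the comparison reverses. Line 2's units skew toward night shift, which has a lower base rate.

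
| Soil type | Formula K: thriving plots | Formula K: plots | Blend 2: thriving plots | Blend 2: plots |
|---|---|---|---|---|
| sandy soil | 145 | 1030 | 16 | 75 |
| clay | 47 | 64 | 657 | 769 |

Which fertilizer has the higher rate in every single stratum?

Sandy soil: Formula K 145/1030 = 14.1%, Blend 2 16/75 = 21.3% → Blend 2
Clay: Formula K 47/64 = 73.4%, Blend 2 657/769 = 85.4% → Blend 2
Blend 2 has the higher rate in both groups.

Blend 2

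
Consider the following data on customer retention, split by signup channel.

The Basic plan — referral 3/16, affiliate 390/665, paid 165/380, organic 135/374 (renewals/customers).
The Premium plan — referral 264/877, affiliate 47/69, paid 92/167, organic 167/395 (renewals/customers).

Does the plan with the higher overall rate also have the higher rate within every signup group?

Referral: the Basic plan 3/16 = 18.8%, the Premium plan 264/877 = 30.1% → the Premium plan
Affiliate: the Basic plan 390/665 = 58.6%, the Premium plan 47/69 = 68.1% → the Premium plan
Paid: the Basic plan 165/380 = 43.4%, the Premium plan 92/167 = 55.1% → the Premium plan
Organic: the Basic plan 135/374 = 36.1%, the Premium plan 167/395 = 42.3% → the Premium plan
Overall: the Basic plan 693/1435 = 48.3%, the Premium plan 570/1508 = 37.8% → the Basic plan
The Premium plan wins each signup group but the Basic plan wins overall — the comparison reverses. The Premium plan's customers skew toward referral, which has a lower base rate.

No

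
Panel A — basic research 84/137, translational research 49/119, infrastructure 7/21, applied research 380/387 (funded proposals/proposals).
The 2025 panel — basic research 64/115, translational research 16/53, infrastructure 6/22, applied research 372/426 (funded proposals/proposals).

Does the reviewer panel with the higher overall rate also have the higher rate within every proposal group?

Yes

Basic research: Panel A 84/137 = 61.3%, the 2025 panel 64/115 = 55.7% → Panel A
Translational research: Panel A 49/119 = 41.2%, the 2025 panel 16/53 = 30.2% → Panel A
Infrastructure: Panel A 7/21 = 33.3%, the 2025 panel 6/22 = 27.3% → Panel A
Applied research: Panel A 380/387 = 98.2%, the 2025 panel 372/426 = 87.3% → Panel A
Overall: Panel A 520/664 = 78.3%, the 2025 panel 458/616 = 74.4% → Panel A
Panel A wins overall and in every proposal group — no reversal.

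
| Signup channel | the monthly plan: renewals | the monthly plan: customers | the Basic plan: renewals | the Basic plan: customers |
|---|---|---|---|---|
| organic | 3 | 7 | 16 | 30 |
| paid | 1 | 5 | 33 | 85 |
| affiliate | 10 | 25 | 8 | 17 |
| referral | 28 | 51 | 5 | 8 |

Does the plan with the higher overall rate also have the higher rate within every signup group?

Organic: the monthly plan 3/7 = 42.9%, the Basic plan 16/30 = 53.3% → the Basic plan
Paid: the monthly plan 1/5 = 20.0%, the Basic plan 33/85 = 38.8% → the Basic plan
Affiliate: the monthly plan 10/25 = 40.0%, the Basic plan 8/17 = 47.1% → the Basic plan
Referral: the monthly plan 28/51 = 54.9%, the Basic plan 5/8 = 62.5% → the Basic plan
Overall: the monthly plan 42/88 = 47.7%, the Basic plan 62/140 = 44.3% → the monthly plan
The Basic plan wins each signup group but the monthly plan wins overall — the comparison reverses. The Basic plan's customers skew toward paid, which has a lower base rate.

No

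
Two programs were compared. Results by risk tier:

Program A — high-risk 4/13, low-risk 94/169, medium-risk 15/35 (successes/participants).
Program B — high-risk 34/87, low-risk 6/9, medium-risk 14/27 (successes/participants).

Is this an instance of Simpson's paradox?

Yes

High-risk: Program A 4/13 = 30.8%, Program B 34/87 = 39.1% → Program B
Low-risk: Program A 94/169 = 55.6%, Program B 6/9 = 66.7% → Program B
Medium-risk: Program A 15/35 = 42.9%, Program B 14/27 = 51.9% → Program B
Overall: Program A 113/217 = 52.1%, Program B 54/123 = 43.9% → Program A
Program B wins each risk group but Program A wins overall — the comparison reverses. Program B's participants skew toward high-risk, which has a lower base rate.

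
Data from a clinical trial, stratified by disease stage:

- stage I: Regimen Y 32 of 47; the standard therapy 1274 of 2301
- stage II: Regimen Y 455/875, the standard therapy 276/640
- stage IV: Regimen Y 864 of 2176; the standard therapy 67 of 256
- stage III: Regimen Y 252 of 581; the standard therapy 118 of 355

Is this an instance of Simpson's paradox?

Stage I: Regimen Y 32/47 = 68.1%, the standard therapy 1274/2301 = 55.4% → Regimen Y
Stage II: Regimen Y 455/875 = 52.0%, the standard therapy 276/640 = 43.1% → Regimen Y
Stage IV: Regimen Y 864/2176 = 39.7%, the standard therapy 67/256 = 26.2% → Regimen Y
Stage III: Regimen Y 252/581 = 43.4%, the standard therapy 118/355 = 33.2% → Regimen Y
Overall: Regimen Y 1603/3679 = 43.6%, the standard therapy 1735/3552 = 48.8% → the standard therapy
Regimen Y wins each disease group but the standard therapy wins overall — the comparison reverses. Regimen Y's patients skew toward stage IV, which has a lower base rate.

Yes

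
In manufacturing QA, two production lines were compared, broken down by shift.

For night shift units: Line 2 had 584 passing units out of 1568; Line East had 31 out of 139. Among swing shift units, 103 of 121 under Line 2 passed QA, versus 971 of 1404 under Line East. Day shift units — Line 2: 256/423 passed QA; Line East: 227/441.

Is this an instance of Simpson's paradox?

Yes

Night shift: Line 2 584/1568 = 37.2%, Line East 31/139 = 22.3% → Line 2
Swing shift: Line 2 103/121 = 85.1%, Line East 971/1404 = 69.2% → Line 2
Day shift: Line 2 256/423 = 60.5%, Line East 227/441 = 51.5% → Line 2
Overall: Line 2 943/2112 = 44.6%, Line East 1229/1984 = 61.9% → Line East
Line 2 wins each shift group but Line East wins overall — the comparison reverses. Line 2's units skew toward night shift, which has a lower base rate.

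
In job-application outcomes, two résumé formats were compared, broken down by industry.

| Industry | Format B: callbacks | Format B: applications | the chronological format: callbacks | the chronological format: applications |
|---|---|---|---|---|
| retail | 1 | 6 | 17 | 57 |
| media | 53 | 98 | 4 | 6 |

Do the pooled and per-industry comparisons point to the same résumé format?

Retail: Format B 1/6 = 16.7%, the chronological format 17/57 = 29.8% → the chronological format
Media: Format B 53/98 = 54.1%, the chronological format 4/6 = 66.7% → the chronological format
Overall: Format B 54/104 = 51.9%, the chronological format 21/63 = 33.3% → Format B
The chronological format wins each industry group but Format B wins overall — the comparison reverses. The chronological format's applications skew toward retail, which has a lower base rate.

No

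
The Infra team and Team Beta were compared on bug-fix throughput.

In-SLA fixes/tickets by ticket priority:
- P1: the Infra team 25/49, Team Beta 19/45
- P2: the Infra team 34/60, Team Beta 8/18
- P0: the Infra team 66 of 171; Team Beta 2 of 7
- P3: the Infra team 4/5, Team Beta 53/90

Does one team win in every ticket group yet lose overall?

Yes

P1: the Infra team 25/49 = 51.0%, Team Beta 19/45 = 42.2% → the Infra team
P2: the Infra team 34/60 = 56.7%, Team Beta 8/18 = 44.4% → the Infra team
P0: the Infra team 66/171 = 38.6%, Team Beta 2/7 = 28.6% → the Infra team
P3: the Infra team 4/5 = 80.0%, Team Beta 53/90 = 58.9% → the Infra team
Overall: the Infra team 129/285 = 45.3%, Team Beta 82/160 = 51.2% → Team Beta
The Infra team wins each ticket group but Team Beta wins overall — the comparison reverses. The Infra team's tickets skew toward P0, which has a lower base rate.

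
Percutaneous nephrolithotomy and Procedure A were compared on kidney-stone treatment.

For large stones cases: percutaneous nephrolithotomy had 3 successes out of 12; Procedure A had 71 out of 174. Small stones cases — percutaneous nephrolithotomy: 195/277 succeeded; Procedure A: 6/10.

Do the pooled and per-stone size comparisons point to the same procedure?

Large stones: percutaneous nephrolithotomy 3/12 = 25.0%, Procedure A 71/174 = 40.8% → Procedure A
Small stones: percutaneous nephrolithotomy 195/277 = 70.4%, Procedure A 6/10 = 60.0% → percutaneous nephrolithotomy
Overall: percutaneous nephrolithotomy 198/289 = 68.5%, Procedure A 77/184 = 41.8% → percutaneous nephrolithotomy
Neither sweeps: percutaneous nephrolithotomy wins 1 of 2 groups, Procedure A wins 1. Percutaneous nephrolithotomy wins overall but not every group — no Simpson reversal.

No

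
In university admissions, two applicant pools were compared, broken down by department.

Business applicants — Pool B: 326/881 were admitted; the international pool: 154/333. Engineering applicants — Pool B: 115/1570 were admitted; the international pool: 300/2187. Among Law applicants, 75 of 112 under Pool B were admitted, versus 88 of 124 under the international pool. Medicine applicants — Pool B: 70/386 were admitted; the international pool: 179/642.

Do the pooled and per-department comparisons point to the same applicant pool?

Business: Pool B 326/881 = 37.0%, the international pool 154/333 = 46.2% → the international pool
Engineering: Pool B 115/1570 = 7.3%, the international pool 300/2187 = 13.7% → the international pool
Law: Pool B 75/112 = 67.0%, the international pool 88/124 = 71.0% → the international pool
Medicine: Pool B 70/386 = 18.1%, the international pool 179/642 = 27.9% → the international pool
Overall: Pool B 586/2949 = 19.9%, the international pool 721/3286 = 21.9% → the international pool
The international pool wins overall and in every department group — no reversal.

Yes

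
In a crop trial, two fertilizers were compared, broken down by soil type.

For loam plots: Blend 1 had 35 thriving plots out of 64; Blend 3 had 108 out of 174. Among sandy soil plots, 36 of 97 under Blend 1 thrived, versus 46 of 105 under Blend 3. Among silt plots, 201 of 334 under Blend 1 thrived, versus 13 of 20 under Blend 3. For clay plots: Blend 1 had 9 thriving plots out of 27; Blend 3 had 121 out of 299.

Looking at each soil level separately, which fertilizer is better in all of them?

Loam: Blend 1 35/64 = 54.7%, Blend 3 108/174 = 62.1% → Blend 3
Sandy soil: Blend 1 36/97 = 37.1%, Blend 3 46/105 = 43.8% → Blend 3
Silt: Blend 1 201/334 = 60.2%, Blend 3 13/20 = 65.0% → Blend 3
Clay: Blend 1 9/27 = 33.3%, Blend 3 121/299 = 40.5% → Blend 3
Blend 3 has the higher rate in all 4 groups.

Blend 3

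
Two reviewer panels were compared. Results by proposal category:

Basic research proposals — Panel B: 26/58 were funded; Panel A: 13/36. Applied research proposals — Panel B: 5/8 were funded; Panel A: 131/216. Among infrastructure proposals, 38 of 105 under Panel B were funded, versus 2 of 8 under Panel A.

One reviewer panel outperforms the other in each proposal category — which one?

Panel B

Basic research: Panel B 26/58 = 44.8%, Panel A 13/36 = 36.1% → Panel B
Applied research: Panel B 5/8 = 62.5%, Panel A 131/216 = 60.6% → Panel B
Infrastructure: Panel B 38/105 = 36.2%, Panel A 2/8 = 25.0% → Panel B
Panel B has the higher rate in all 3 groups.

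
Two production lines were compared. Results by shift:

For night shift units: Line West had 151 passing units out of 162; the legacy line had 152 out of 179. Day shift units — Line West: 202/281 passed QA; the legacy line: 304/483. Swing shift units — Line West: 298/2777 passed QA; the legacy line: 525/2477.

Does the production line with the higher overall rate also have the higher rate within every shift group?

No

Night shift: Line West 151/162 = 93.2%, the legacy line 152/179 = 84.9% → Line West
Day shift: Line West 202/281 = 71.9%, the legacy line 304/483 = 62.9% → Line West
Swing shift: Line West 298/2777 = 10.7%, the legacy line 525/2477 = 21.2% → the legacy line
Overall: Line West 651/3220 = 20.2%, the legacy line 981/3139 = 31.3% → the legacy line
Neither sweeps: Line West wins 2 of 3 groups, the legacy line wins 1. The legacy line wins overall but not every group — no Simpson reversal.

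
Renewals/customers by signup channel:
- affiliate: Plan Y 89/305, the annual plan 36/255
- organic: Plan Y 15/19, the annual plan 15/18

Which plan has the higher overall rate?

Affiliate: Plan Y 89/305 = 29.2%, the annual plan 36/255 = 14.1% → Plan Y
Organic: Plan Y 15/19 = 78.9%, the annual plan 15/18 = 83.3% → the annual plan
Overall: Plan Y 104/324 = 32.1%, the annual plan 51/273 = 18.7% → Plan Y
(Neither sweeps every signup group, but Plan Y has the higher pooled rate.)

Plan Y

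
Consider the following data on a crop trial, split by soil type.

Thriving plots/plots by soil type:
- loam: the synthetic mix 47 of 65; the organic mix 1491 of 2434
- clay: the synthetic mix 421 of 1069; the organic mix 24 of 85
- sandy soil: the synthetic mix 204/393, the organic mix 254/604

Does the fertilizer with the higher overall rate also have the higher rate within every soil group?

No

Loam: the synthetic mix 47/65 = 72.3%, the organic mix 1491/2434 = 61.3% → the synthetic mix
Clay: the synthetic mix 421/1069 = 39.4%, the organic mix 24/85 = 28.2% → the synthetic mix
Sandy soil: the synthetic mix 204/393 = 51.9%, the organic mix 254/604 = 42.1% → the synthetic mix
Overall: the synthetic mix 672/1527 = 44.0%, the organic mix 1769/3123 = 56.6% → the organic mix
The synthetic mix wins each soil group but the organic mix wins overall — the comparison reverses. The synthetic mix's plots skew toward clay, which has a lower base rate.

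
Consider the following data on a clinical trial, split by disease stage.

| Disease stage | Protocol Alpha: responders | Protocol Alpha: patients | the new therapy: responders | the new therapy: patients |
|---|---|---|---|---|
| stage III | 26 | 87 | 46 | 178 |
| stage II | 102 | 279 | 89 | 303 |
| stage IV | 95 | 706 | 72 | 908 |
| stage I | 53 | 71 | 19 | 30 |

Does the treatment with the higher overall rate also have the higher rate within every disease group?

Yes

Stage III: Protocol Alpha 26/87 = 29.9%, the new therapy 46/178 = 25.8% → Protocol Alpha
Stage II: Protocol Alpha 102/279 = 36.6%, the new therapy 89/303 = 29.4% → Protocol Alpha
Stage IV: Protocol Alpha 95/706 = 13.5%, the new therapy 72/908 = 7.9% → Protocol Alpha
Stage I: Protocol Alpha 53/71 = 74.6%, the new therapy 19/30 = 63.3% → Protocol Alpha
Overall: Protocol Alpha 276/1143 = 24.1%, the new therapy 226/1419 = 15.9% → Protocol Alpha
Protocol Alpha wins overall and in every disease group — no reversal.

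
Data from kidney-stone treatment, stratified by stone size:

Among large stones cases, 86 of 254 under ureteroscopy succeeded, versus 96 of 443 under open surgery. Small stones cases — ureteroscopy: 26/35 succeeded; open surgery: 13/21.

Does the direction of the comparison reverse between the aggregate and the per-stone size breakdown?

No

Large stones: ureteroscopy 86/254 = 33.9%, open surgery 96/443 = 21.7% → ureteroscopy
Small stones: ureteroscopy 26/35 = 74.3%, open surgery 13/21 = 61.9% → ureteroscopy
Overall: ureteroscopy 112/289 = 38.8%, open surgery 109/464 = 23.5% → ureteroscopy
Ureteroscopy wins overall and in every stone group — no reversal.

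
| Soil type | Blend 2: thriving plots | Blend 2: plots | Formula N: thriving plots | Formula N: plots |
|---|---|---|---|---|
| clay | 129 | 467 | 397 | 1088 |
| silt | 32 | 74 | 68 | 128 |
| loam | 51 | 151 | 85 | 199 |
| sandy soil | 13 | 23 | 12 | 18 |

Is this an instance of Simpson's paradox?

Clay: Blend 2 129/467 = 27.6%, Formula N 397/1088 = 36.5% → Formula N
Silt: Blend 2 32/74 = 43.2%, Formula N 68/128 = 53.1% → Formula N
Loam: Blend 2 51/151 = 33.8%, Formula N 85/199 = 42.7% → Formula N
Sandy soil: Blend 2 13/23 = 56.5%, Formula N 12/18 = 66.7% → Formula N
Overall: Blend 2 225/715 = 31.5%, Formula N 562/1433 = 39.2% → Formula N
Formula N wins overall and in every soil group — no reversal.

No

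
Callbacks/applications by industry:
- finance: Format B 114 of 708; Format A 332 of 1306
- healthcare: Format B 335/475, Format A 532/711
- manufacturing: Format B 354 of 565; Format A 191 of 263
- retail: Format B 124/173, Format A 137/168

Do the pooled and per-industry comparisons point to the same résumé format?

Finance: Format B 114/708 = 16.1%, Format A 332/1306 = 25.4% → Format A
Healthcare: Format B 335/475 = 70.5%, Format A 532/711 = 74.8% → Format A
Manufacturing: Format B 354/565 = 62.7%, Format A 191/263 = 72.6% → Format A
Retail: Format B 124/173 = 71.7%, Format A 137/168 = 81.5% → Format A
Overall: Format B 927/1921 = 48.3%, Format A 1192/2448 = 48.7% → Format A
Format A wins overall and in every industry group — no reversal.

Yes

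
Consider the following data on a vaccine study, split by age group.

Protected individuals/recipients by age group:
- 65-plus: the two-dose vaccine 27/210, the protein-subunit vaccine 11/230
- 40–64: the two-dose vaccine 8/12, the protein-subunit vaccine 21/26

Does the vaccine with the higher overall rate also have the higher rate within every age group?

No

65-plus: the two-dose vaccine 27/210 = 12.9%, the protein-subunit vaccine 11/230 = 4.8% → the two-dose vaccine
40–64: the two-dose vaccine 8/12 = 66.7%, the protein-subunit vaccine 21/26 = 80.8% → the protein-subunit vaccine
Overall: the two-dose vaccine 35/222 = 15.8%, the protein-subunit vaccine 32/256 = 12.5% → the two-dose vaccine
Neither sweeps: the two-dose vaccine wins 1 of 2 groups, the protein-subunit vaccine wins 1. The two-dose vaccine wins overall but not every group — no Simpson reversal.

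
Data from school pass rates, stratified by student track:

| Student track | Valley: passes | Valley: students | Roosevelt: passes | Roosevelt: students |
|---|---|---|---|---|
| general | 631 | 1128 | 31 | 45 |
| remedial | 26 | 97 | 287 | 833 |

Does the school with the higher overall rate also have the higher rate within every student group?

General: Valley 631/1128 = 55.9%, Roosevelt 31/45 = 68.9% → Roosevelt
Remedial: Valley 26/97 = 26.8%, Roosevelt 287/833 = 34.5% → Roosevelt
Overall: Valley 657/1225 = 53.6%, Roosevelt 318/878 = 36.2% → Valley
Roosevelt wins each student group but Valley wins overall — the comparison reverses. Roosevelt's students skew toward remedial, which has a lower base rate.

No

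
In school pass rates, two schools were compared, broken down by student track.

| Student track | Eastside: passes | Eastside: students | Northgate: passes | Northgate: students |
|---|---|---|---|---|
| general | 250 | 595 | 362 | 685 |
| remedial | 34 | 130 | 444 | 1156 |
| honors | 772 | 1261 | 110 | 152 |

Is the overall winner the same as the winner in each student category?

General: Eastside 250/595 = 42.0%, Northgate 362/685 = 52.8% → Northgate
Remedial: Eastside 34/130 = 26.2%, Northgate 444/1156 = 38.4% → Northgate
Honors: Eastside 772/1261 = 61.2%, Northgate 110/152 = 72.4% → Northgate
Overall: Eastside 1056/1986 = 53.2%, Northgate 916/1993 = 46.0% → Eastside
Northgate wins each student group but Eastside wins overall — the comparison reverses. Northgate's students skew toward remedial, which has a lower base rate.

No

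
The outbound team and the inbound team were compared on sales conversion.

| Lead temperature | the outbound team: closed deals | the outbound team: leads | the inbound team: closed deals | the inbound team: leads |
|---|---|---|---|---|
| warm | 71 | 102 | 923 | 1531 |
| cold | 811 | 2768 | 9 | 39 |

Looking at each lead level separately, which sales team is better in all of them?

the outbound team

Warm: the outbound team 71/102 = 69.6%, the inbound team 923/1531 = 60.3% → the outbound team
Cold: the outbound team 811/2768 = 29.3%, the inbound team 9/39 = 23.1% → the outbound team
The outbound team has the higher rate in both groups.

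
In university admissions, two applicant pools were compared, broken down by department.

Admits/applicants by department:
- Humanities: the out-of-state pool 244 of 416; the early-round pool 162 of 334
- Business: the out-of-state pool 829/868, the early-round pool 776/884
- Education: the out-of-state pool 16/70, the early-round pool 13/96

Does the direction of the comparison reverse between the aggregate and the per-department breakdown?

No

Humanities: the out-of-state pool 244/416 = 58.7%, the early-round pool 162/334 = 48.5% → the out-of-state pool
Business: the out-of-state pool 829/868 = 95.5%, the early-round pool 776/884 = 87.8% → the out-of-state pool
Education: the out-of-state pool 16/70 = 22.9%, the early-round pool 13/96 = 13.5% → the out-of-state pool
Overall: the out-of-state pool 1089/1354 = 80.4%, the early-round pool 951/1314 = 72.4% → the out-of-state pool
The out-of-state pool wins overall and in every department group — no reversal.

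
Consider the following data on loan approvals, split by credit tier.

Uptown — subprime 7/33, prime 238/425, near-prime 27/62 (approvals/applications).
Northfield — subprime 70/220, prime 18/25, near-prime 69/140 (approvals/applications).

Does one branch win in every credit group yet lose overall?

Subprime: Uptown 7/33 = 21.2%, Northfield 70/220 = 31.8% → Northfield
Prime: Uptown 238/425 = 56.0%, Northfield 18/25 = 72.0% → Northfield
Near-prime: Uptown 27/62 = 43.5%, Northfield 69/140 = 49.3% → Northfield
Overall: Uptown 272/520 = 52.3%, Northfield 157/385 = 40.8% → Uptown
Northfield wins each credit group but Uptown wins overall — the comparison reverses. Northfield's applications skew toward subprime, which has a lower base rate.

Yes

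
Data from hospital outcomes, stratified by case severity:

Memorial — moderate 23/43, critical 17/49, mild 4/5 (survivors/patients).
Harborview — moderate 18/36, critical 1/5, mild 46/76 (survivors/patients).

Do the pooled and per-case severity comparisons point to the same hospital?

No

Moderate: Memorial 23/43 = 53.5%, Harborview 18/36 = 50.0% → Memorial
Critical: Memorial 17/49 = 34.7%, Harborview 1/5 = 20.0% → Memorial
Mild: Memorial 4/5 = 80.0%, Harborview 46/76 = 60.5% → Memorial
Overall: Memorial 44/97 = 45.4%, Harborview 65/117 = 55.6% → Harborview
Memorial wins each case group but Harborview wins overall — the comparison reverses. Memorial's patients skew toward critical, which has a lower base rate.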